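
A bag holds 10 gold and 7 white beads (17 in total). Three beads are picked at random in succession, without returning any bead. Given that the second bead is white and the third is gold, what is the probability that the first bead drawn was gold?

3/5

P(first=gold and the second bead is white and the third is gold) = (10/17)·(7/16)·(9/15) = 21/136.
P(E) = Σ over first color = 21/136 + 7/68 = 35/136.
By Bayes, P(first=gold | E) = 21/136 / 35/136 = 3/5 ≈ 0.6000.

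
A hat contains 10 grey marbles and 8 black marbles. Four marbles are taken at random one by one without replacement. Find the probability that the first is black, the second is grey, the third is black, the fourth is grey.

Multiply the conditional probability of each draw in order, without replacement, so each draw removes one from its color and from the total.
P = (8/18) · (10/17) · (7/16) · (9/15) = 7/102 ≈ 0.0686.

7/102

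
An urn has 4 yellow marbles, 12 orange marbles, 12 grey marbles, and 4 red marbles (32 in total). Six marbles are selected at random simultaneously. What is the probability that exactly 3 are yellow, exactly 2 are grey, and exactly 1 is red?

Unordered draws without replacement: count favorable combinations over C(32,6).
Favorable = C(4,3) · C(12,0) · C(12,2) · C(4,1) = 1056; total = C(32,6) = 906192.
P = 1056/906192 = 22/18879 ≈ 0.0012.

22/18879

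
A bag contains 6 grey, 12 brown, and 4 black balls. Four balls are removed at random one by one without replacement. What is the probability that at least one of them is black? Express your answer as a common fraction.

851/1463

Use the complement: P(at least one black) = 1 − P(no black).
P(none) = C(18,4)/C(22,4) = 3060/7315.
So P = 1 − 3060/7315 = 851/1463 ≈ 0.5817.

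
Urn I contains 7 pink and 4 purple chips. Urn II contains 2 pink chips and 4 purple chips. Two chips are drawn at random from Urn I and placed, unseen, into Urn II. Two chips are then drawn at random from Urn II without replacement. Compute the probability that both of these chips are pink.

Condition on how many of the transferred chips are pink (from Urn I: 7 pink of 11; then Urn II has 8 total).
  0 pink: C(7,0)C(4,2)/C(11,2) = 6/55; then P = C(2,2)/C(8,2) = 1/28
  1 pink: C(7,1)C(4,1)/C(11,2) = 28/55; then P = C(3,2)/C(8,2) = 3/28
  2 pink: C(7,2)C(4,0)/C(11,2) = 21/55; then P = C(4,2)/C(8,2) = 3/14
P(both pink) = 54/385 ≈ 0.1403.

54/385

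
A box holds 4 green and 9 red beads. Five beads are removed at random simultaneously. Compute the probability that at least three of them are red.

Sum the hypergeometric tail for j = 3,…,5 red beads.
Favorable = C(9,3)·C(4,2) + C(9,4)·C(4,1) + C(9,5)·C(4,0) = 1134; total = C(13,5) = 1287.
P = 1134/1287 = 126/143 ≈ 0.8811.

126/143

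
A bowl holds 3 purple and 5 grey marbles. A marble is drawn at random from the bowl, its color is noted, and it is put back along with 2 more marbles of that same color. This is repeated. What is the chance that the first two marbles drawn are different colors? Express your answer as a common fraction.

3/8

Either purple then grey, or grey then purple; after the first draw the total is 10.
P = (3/8)·(5/10) + (5/8)·(3/10) = 3/8 ≈ 0.3750.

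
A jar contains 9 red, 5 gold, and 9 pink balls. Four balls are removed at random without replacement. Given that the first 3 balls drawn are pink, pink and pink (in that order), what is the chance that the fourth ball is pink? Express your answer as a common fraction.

After removing 3 pink, the jar has 6 pink out of 20 remaining.
P(fourth is pink | given) = 6/20 = 3/10 ≈ 0.3000.

3/10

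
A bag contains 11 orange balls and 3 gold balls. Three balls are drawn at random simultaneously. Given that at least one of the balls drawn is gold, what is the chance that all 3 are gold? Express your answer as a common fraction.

1/199

P(all 3 gold) = C(3,3)/C(14,3) = 1/364; P(at least one gold) = 1 − C(11,3)/C(14,3) = 199/364.
Since 'all 3 gold' ⊆ 'at least one gold', P(all 3 | at least one) = 1/364 / 199/364 = 1/199 ≈ 0.0050.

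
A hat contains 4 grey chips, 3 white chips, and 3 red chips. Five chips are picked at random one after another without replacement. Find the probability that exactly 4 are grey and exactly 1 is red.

Unordered draws without replacement: count favorable combinations over C(10,5).
Favorable = C(4,4) · C(3,0) · C(3,1) = 3; total = C(10,5) = 252.
P = 3/252 = 1/84 ≈ 0.0119.

1/84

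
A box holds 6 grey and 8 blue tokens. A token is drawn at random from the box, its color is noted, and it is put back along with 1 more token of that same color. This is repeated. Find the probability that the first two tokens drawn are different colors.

16/35

Either grey then blue, or blue then grey; after the first draw the total is 15.
P = (6/14)·(8/15) + (8/14)·(6/15) = 16/35 ≈ 0.4571.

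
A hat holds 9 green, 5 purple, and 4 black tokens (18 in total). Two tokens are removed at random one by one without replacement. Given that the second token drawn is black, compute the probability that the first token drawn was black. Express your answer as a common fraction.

P(first=black and the second token drawn is black) = (4/18)·(3/17) = 2/51.
P(the second token drawn is black) = Σ over first color = 2/17 + 10/153 + 2/51 = 2/9.
By Bayes, P(first=black | the second token drawn is black) = 2/51 / 2/9 = 3/17 ≈ 0.1765.

3/17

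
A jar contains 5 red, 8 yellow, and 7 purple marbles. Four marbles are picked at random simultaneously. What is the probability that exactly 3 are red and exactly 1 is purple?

14/969

Unordered draws without replacement: count favorable combinations over C(20,4).
Favorable = C(5,3) · C(8,0) · C(7,1) = 70; total = C(20,4) = 4845.
P = 70/4845 = 14/969 ≈ 0.0144.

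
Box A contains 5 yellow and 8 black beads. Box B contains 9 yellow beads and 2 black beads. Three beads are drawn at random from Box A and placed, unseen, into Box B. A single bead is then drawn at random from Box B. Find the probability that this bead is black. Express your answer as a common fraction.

25/91

Condition on how many of the transferred beads are black (from Box A: 8 black of 13; then Box B has 14 total).
  0 black: C(8,0)C(5,3)/C(13,3) = 5/143; then P = 2/14
  1 black: C(8,1)C(5,2)/C(13,3) = 40/143; then P = 3/14
  2 black: C(8,2)C(5,1)/C(13,3) = 70/143; then P = 4/14
  3 black: C(8,3)C(5,0)/C(13,3) = 28/143; then P = 5/14
P(black from Box B) = 25/91 ≈ 0.2747.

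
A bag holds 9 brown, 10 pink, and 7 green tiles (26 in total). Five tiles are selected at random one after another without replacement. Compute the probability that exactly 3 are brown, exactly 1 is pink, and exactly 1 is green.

294/3289

Unordered draws without replacement: count favorable combinations over C(26,5).
Favorable = C(9,3) · C(10,1) · C(7,1) = 5880; total = C(26,5) = 65780.
P = 5880/65780 = 294/3289 ≈ 0.0894.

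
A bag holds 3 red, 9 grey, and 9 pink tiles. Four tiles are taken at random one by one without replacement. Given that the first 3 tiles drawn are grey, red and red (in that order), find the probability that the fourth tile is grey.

After removing 2 red, 1 grey, the bag has 8 grey out of 18 remaining.
P(fourth is grey | given) = 8/18 = 4/9 ≈ 0.4444.

4/9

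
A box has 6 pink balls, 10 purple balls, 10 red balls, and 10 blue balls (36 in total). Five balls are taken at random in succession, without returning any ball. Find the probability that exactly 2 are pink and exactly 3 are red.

Unordered draws without replacement: count favorable combinations over C(36,5).
Favorable = C(6,2) · C(10,0) · C(10,3) · C(10,0) = 1800; total = C(36,5) = 376992.
P = 1800/376992 = 25/5236 ≈ 0.0048.

25/5236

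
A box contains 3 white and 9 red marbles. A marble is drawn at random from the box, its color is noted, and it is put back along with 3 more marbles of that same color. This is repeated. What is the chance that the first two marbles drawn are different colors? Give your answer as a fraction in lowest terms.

Either red then white, or white then red; after the first draw the total is 15.
P = (9/12)·(3/15) + (3/12)·(9/15) = 3/10 ≈ 0.3000.

3/10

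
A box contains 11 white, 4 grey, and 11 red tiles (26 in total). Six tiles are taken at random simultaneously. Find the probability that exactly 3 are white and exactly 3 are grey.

Unordered draws without replacement: count favorable combinations over C(26,6).
Favorable = C(11,3) · C(4,3) · C(11,0) = 660; total = C(26,6) = 230230.
P = 660/230230 = 6/2093 ≈ 0.0029.

6/2093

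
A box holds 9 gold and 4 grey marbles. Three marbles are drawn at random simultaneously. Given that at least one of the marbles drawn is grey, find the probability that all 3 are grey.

P(all 3 grey) = C(4,3)/C(13,3) = 2/143; P(at least one grey) = 1 − C(9,3)/C(13,3) = 101/143.
Since 'all 3 grey' ⊆ 'at least one grey', P(all 3 | at least one) = 2/143 / 101/143 = 2/101 ≈ 0.0198.

2/101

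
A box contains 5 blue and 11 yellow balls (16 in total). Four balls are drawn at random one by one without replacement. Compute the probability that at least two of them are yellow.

Sum the hypergeometric tail for j = 2,…,4 yellow balls.
Favorable = C(11,2)·C(5,2) + C(11,3)·C(5,1) + C(11,4)·C(5,0) = 1705; total = C(16,4) = 1820.
P = 1705/1820 = 341/364 ≈ 0.9368.

341/364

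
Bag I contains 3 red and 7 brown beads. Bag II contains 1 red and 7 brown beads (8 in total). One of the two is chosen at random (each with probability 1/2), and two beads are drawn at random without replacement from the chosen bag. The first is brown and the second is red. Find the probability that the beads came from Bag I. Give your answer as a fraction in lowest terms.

28/43

P(E | Bag I) = 7/30; P(E | Bag II) = 1/8.
P(E) = 1/2·7/30 + 1/2·1/8 = 43/240.
By Bayes' rule, P(Bag I | E) = 7/60 / 43/240 = 28/43 ≈ 0.6512.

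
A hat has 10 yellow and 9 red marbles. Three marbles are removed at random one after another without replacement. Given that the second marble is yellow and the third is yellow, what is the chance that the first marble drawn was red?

P(first=red and the second marble is yellow and the third is yellow) = (9/19)·(10/18)·(9/17) = 45/323.
P(E) = Σ over first color = 40/323 + 45/323 = 5/19.
By Bayes, P(first=red | E) = 45/323 / 5/19 = 9/17 ≈ 0.5294.

9/17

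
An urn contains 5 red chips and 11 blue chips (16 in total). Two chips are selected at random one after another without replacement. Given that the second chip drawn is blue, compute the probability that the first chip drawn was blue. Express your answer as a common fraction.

P(first=blue and the second chip drawn is blue) = (11/16)·(10/15) = 11/24.
P(the second chip drawn is blue) = Σ over first color = 11/48 + 11/24 = 11/16.
By Bayes, P(first=blue | the second chip drawn is blue) = 11/24 / 11/16 = 2/3 ≈ 0.6667.

2/3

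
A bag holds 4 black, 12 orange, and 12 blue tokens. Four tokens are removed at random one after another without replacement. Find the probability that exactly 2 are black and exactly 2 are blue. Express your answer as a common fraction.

44/2275

Unordered draws without replacement: count favorable combinations over C(28,4).
Favorable = C(4,2) · C(12,0) · C(12,2) = 396; total = C(28,4) = 20475.
P = 396/20475 = 44/2275 ≈ 0.0193.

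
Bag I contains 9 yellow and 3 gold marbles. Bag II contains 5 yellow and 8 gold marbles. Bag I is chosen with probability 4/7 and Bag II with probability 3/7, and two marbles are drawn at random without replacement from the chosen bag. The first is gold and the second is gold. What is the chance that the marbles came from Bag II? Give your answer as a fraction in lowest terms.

77/90

P(E | Bag I) = 1/22; P(E | Bag II) = 14/39.
P(E) = 4/7·1/22 + 3/7·14/39 = 180/1001.
By Bayes' rule, P(Bag II | E) = 2/13 / 180/1001 = 77/90 ≈ 0.8556.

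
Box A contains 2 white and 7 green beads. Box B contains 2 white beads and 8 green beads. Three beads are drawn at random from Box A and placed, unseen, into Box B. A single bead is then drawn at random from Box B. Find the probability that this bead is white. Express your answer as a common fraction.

Condition on how many of the transferred beads are white (from Box A: 2 white of 9; then Box B has 13 total).
  0 white: C(2,0)C(7,3)/C(9,3) = 5/12; then P = 2/13
  1 white: C(2,1)C(7,2)/C(9,3) = 1/2; then P = 3/13
  2 white: C(2,2)C(7,1)/C(9,3) = 1/12; then P = 4/13
P(white from Box B) = 8/39 ≈ 0.2051.

8/39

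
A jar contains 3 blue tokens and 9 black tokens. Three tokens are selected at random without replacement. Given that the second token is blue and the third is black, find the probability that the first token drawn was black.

4/5

P(first=black and the second token is blue and the third is black) = (9/12)·(3/11)·(8/10) = 9/55.
P(E) = Σ over first color = 9/220 + 9/55 = 9/44.
By Bayes, P(first=black | E) = 9/55 / 9/44 = 4/5 ≈ 0.8000.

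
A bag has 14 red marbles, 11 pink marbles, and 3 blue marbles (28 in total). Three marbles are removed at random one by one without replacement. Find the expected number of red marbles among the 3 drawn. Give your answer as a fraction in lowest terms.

By linearity of expectation, E[X] = Σ P(draw i is red); by symmetry each draw (even without replacement) has P(red) = 14/28.
E[X] = 3 · 14/28 = 3/2 ≈ 1.5000.

3/2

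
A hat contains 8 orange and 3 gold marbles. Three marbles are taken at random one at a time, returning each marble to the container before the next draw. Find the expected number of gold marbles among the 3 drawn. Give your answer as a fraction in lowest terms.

9/11

By linearity of expectation, E[X] = Σ P(draw i is gold); each independent draw has P(gold) = 3/11.
E[X] = 3 · 3/11 = 9/11 ≈ 0.8182.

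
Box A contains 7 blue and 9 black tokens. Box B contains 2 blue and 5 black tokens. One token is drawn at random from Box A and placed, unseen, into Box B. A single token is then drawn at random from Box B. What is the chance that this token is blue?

39/128

Condition on how many of the transferred tokens are blue (from Box A: 7 blue of 16; then Box B has 8 total).
  0 blue: C(7,0)C(9,1)/C(16,1) = 9/16; then P = 2/8
  1 blue: C(7,1)C(9,0)/C(16,1) = 7/16; then P = 3/8
P(blue from Box B) = 39/128 ≈ 0.3047.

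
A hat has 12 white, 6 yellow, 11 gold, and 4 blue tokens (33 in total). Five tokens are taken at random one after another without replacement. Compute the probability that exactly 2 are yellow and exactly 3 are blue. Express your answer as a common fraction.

5/19778

Unordered draws without replacement: count favorable combinations over C(33,5).
Favorable = C(12,0) · C(6,2) · C(11,0) · C(4,3) = 60; total = C(33,5) = 237336.
P = 60/237336 = 5/19778 ≈ 0.0003.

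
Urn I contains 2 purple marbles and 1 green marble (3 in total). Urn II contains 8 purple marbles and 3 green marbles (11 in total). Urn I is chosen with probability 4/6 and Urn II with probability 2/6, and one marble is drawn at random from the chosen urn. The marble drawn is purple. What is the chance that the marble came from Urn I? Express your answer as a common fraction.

11/17

P(purple | Urn I) = 2/3; P(purple | Urn II) = 8/11.
P(purple) = 2/3·2/3 + 1/3·8/11 = 68/99.
By Bayes' rule, P(Urn I | purple) = 4/9 / 68/99 = 11/17 ≈ 0.6471.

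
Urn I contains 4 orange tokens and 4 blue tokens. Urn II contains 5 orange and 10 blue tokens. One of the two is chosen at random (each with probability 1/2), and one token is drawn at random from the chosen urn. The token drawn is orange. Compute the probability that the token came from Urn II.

P(orange | Urn I) = 1/2; P(orange | Urn II) = 1/3.
P(orange) = 1/2·1/2 + 1/2·1/3 = 5/12.
By Bayes' rule, P(Urn II | orange) = 1/6 / 5/12 = 2/5 ≈ 0.4000.

2/5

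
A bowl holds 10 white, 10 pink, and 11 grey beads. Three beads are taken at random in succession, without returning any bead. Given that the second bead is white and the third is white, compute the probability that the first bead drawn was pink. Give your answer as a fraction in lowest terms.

10/29

P(first=pink and the second bead is white and the third is white) = (10/31)·(10/30)·(9/29) = 30/899.
P(E) = Σ over first color = 24/899 + 30/899 + 33/899 = 3/31.
By Bayes, P(first=pink | E) = 30/899 / 3/31 = 10/29 ≈ 0.3448.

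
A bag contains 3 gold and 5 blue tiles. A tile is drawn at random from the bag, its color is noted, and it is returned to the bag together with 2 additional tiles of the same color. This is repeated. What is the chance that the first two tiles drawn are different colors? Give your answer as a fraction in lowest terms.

Either gold then blue, or blue then gold; after the first draw the total is 10.
P = (3/8)·(5/10) + (5/8)·(3/10) = 3/8 ≈ 0.3750.

3/8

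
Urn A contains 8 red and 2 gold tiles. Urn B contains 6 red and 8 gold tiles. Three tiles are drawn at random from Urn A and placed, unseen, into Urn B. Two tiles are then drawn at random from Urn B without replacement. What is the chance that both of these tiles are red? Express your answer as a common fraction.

469/2040

Condition on how many of the transferred tiles are red (from Urn A: 8 red of 10; then Urn B has 17 total).
  1 red: C(8,1)C(2,2)/C(10,3) = 1/15; then P = C(7,2)/C(17,2) = 21/136
  2 red: C(8,2)C(2,1)/C(10,3) = 7/15; then P = C(8,2)/C(17,2) = 7/34
  3 red: C(8,3)C(2,0)/C(10,3) = 7/15; then P = C(9,2)/C(17,2) = 9/34
P(both red) = 469/2040 ≈ 0.2299.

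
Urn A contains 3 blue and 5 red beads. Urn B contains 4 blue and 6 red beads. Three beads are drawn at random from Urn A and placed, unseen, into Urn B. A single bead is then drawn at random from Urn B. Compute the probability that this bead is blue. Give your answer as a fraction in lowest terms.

41/104

Condition on how many of the transferred beads are blue (from Urn A: 3 blue of 8; then Urn B has 13 total).
  0 blue: C(3,0)C(5,3)/C(8,3) = 5/28; then P = 4/13
  1 blue: C(3,1)C(5,2)/C(8,3) = 15/28; then P = 5/13
  2 blue: C(3,2)C(5,1)/C(8,3) = 15/56; then P = 6/13
  3 blue: C(3,3)C(5,0)/C(8,3) = 1/56; then P = 7/13
P(blue from Urn B) = 41/104 ≈ 0.3942.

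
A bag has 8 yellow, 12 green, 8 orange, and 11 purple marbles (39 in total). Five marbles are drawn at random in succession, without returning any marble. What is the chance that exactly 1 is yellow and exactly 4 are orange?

80/82251

Unordered draws without replacement: count favorable combinations over C(39,5).
Favorable = C(8,1) · C(12,0) · C(8,4) · C(11,0) = 560; total = C(39,5) = 575757.
P = 560/575757 = 80/82251 ≈ 0.0010.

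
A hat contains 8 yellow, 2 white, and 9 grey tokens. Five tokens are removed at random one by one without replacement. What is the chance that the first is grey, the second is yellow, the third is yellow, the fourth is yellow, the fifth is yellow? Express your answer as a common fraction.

7/646

Multiply the conditional probability of each draw in order, without replacement, so each draw removes one from its color and from the total.
P = (9/19) · (8/18) · (7/17) · (6/16) · (5/15) = 7/646 ≈ 0.0108.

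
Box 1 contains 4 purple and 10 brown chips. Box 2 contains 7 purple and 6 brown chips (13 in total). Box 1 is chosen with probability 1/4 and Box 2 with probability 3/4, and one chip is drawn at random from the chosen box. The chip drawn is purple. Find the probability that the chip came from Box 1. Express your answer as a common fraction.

P(purple | Box 1) = 2/7; P(purple | Box 2) = 7/13.
P(purple) = 1/4·2/7 + 3/4·7/13 = 173/364.
By Bayes' rule, P(Box 1 | purple) = 1/14 / 173/364 = 26/173 ≈ 0.1503.

26/173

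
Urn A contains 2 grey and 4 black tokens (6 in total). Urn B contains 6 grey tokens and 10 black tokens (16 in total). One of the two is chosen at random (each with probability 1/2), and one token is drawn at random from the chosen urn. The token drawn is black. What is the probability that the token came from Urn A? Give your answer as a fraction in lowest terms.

P(black | Urn A) = 2/3; P(black | Urn B) = 5/8.
P(black) = 1/2·2/3 + 1/2·5/8 = 31/48.
By Bayes' rule, P(Urn A | black) = 1/3 / 31/48 = 16/31 ≈ 0.5161.

16/31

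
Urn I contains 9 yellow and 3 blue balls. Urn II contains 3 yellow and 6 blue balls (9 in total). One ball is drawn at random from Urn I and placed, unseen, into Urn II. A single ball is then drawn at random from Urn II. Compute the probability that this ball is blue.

5/8

Condition on how many of the transferred balls are blue (from Urn I: 3 blue of 12; then Urn II has 10 total).
  0 blue: C(3,0)C(9,1)/C(12,1) = 3/4; then P = 6/10
  1 blue: C(3,1)C(9,0)/C(12,1) = 1/4; then P = 7/10
P(blue from Urn II) = 5/8 ≈ 0.6250.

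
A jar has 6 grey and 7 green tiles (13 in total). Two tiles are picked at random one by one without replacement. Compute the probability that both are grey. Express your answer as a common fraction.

5/26

Unordered draws without replacement: count favorable combinations over C(13,2).
Favorable = C(6,2) · C(7,0) = 15; total = C(13,2) = 78.
P = 15/78 = 5/26 ≈ 0.1923.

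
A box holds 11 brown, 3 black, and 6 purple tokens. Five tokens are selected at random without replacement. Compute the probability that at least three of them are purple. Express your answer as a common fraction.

Sum the hypergeometric tail for j = 3,…,5 purple tokens.
Favorable = C(6,3)·C(14,2) + C(6,4)·C(14,1) + C(6,5)·C(14,0) = 2036; total = C(20,5) = 15504.
P = 2036/15504 = 509/3876 ≈ 0.1313.

509/3876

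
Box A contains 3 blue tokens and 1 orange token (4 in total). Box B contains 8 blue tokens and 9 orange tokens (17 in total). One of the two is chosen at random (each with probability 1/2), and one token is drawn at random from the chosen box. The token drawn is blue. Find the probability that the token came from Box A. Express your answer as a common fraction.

51/83

P(blue | Box A) = 3/4; P(blue | Box B) = 8/17.
P(blue) = 1/2·3/4 + 1/2·8/17 = 83/136.
By Bayes' rule, P(Box A | blue) = 3/8 / 83/136 = 51/83 ≈ 0.6145.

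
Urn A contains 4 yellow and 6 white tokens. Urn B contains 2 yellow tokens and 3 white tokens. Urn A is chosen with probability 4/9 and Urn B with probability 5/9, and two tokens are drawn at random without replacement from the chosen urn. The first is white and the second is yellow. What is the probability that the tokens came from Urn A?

P(E | Urn A) = 4/15; P(E | Urn B) = 3/10.
P(E) = 4/9·4/15 + 5/9·3/10 = 77/270.
By Bayes' rule, P(Urn A | E) = 16/135 / 77/270 = 32/77 ≈ 0.4156.

32/77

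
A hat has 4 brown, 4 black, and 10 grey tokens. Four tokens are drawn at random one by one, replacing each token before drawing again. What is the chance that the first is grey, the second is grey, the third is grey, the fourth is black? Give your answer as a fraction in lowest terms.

250/6561

Multiply the conditional probability of each draw in order, with replacement (the composition resets each draw).
P = (10/18) · (10/18) · (10/18) · (4/18) = 250/6561 ≈ 0.0381.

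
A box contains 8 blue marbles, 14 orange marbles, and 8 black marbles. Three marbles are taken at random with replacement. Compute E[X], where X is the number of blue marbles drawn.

By linearity of expectation, E[X] = Σ P(draw i is blue); each independent draw has P(blue) = 8/30.
E[X] = 3 · 8/30 = 4/5 ≈ 0.8000.

4/5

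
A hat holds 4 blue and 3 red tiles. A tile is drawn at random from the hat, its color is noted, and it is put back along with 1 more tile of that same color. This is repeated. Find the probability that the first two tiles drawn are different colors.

3/7

Either blue then red, or red then blue; after the first draw the total is 8.
P = (4/7)·(3/8) + (3/7)·(4/8) = 3/7 ≈ 0.4286.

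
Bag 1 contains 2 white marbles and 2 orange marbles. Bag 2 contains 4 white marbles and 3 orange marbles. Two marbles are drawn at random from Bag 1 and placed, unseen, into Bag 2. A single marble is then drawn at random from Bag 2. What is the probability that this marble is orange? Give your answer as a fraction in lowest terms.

4/9

Condition on how many of the transferred marbles are orange (from Bag 1: 2 orange of 4; then Bag 2 has 9 total).
  0 orange: C(2,0)C(2,2)/C(4,2) = 1/6; then P = 3/9
  1 orange: C(2,1)C(2,1)/C(4,2) = 2/3; then P = 4/9
  2 orange: C(2,2)C(2,0)/C(4,2) = 1/6; then P = 5/9
P(orange from Bag 2) = 4/9 ≈ 0.4444.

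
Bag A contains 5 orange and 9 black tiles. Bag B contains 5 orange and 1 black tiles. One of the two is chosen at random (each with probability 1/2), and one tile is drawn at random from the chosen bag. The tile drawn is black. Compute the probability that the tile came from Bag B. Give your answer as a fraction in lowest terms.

P(black | Bag A) = 9/14; P(black | Bag B) = 1/6.
P(black) = 1/2·9/14 + 1/2·1/6 = 17/42.
By Bayes' rule, P(Bag B | black) = 1/12 / 17/42 = 7/34 ≈ 0.2059.

7/34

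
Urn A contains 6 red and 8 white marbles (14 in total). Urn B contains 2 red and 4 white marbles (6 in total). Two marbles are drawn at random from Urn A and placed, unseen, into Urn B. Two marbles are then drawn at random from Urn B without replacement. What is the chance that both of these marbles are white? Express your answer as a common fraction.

495/1274

Condition on how many of the transferred marbles are white (from Urn A: 8 white of 14; then Urn B has 8 total).
  0 white: C(8,0)C(6,2)/C(14,2) = 15/91; then P = C(4,2)/C(8,2) = 3/14
  1 white: C(8,1)C(6,1)/C(14,2) = 48/91; then P = C(5,2)/C(8,2) = 5/14
  2 white: C(8,2)C(6,0)/C(14,2) = 4/13; then P = C(6,2)/C(8,2) = 15/28
P(both white) = 495/1274 ≈ 0.3885.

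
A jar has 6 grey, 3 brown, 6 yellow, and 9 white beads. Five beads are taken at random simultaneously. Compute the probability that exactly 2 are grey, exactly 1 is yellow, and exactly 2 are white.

Unordered draws without replacement: count favorable combinations over C(24,5).
Favorable = C(6,2) · C(3,0) · C(6,1) · C(9,2) = 3240; total = C(24,5) = 42504.
P = 3240/42504 = 135/1771 ≈ 0.0762.

135/1771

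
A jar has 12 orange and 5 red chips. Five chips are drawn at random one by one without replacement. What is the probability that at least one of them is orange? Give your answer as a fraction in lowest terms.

Use the complement: P(at least one orange) = 1 − P(no orange).
P(none) = C(5,5)/C(17,5) = 1/6188.
So P = 1 − 1/6188 = 6187/6188 ≈ 0.9998.

6187/6188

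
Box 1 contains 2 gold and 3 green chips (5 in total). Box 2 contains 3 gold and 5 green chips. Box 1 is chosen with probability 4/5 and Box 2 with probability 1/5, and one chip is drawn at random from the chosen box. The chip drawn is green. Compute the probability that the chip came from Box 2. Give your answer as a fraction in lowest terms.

P(green | Box 1) = 3/5; P(green | Box 2) = 5/8.
P(green) = 4/5·3/5 + 1/5·5/8 = 121/200.
By Bayes' rule, P(Box 2 | green) = 1/8 / 121/200 = 25/121 ≈ 0.2066.

25/121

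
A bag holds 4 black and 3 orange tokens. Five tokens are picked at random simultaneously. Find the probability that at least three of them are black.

Sum the hypergeometric tail for j = 3,…,4 black tokens.
Favorable = C(4,3)·C(3,2) + C(4,4)·C(3,1) = 15; total = C(7,5) = 21.
P = 15/21 = 5/7 ≈ 0.7143.

5/7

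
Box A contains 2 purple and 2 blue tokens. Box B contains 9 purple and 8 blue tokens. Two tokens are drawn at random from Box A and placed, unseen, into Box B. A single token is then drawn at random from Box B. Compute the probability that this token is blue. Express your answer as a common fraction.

9/19

Condition on how many of the transferred tokens are blue (from Box A: 2 blue of 4; then Box B has 19 total).
  0 blue: C(2,0)C(2,2)/C(4,2) = 1/6; then P = 8/19
  1 blue: C(2,1)C(2,1)/C(4,2) = 2/3; then P = 9/19
  2 blue: C(2,2)C(2,0)/C(4,2) = 1/6; then P = 10/19
P(blue from Box B) = 9/19 ≈ 0.4737.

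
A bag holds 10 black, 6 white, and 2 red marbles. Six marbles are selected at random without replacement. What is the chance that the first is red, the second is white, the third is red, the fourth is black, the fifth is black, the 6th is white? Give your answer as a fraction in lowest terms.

5/12376

Multiply the conditional probability of each draw in order, without replacement, so each draw removes one from its color and from the total.
P = (2/18) · (6/17) · (1/16) · (10/15) · (9/14) · (5/13) = 5/12376 ≈ 0.0004.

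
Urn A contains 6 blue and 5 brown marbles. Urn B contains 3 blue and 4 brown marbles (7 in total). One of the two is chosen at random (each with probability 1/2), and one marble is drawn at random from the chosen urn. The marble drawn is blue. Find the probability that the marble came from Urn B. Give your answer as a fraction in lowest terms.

11/25

P(blue | Urn A) = 6/11; P(blue | Urn B) = 3/7.
P(blue) = 1/2·6/11 + 1/2·3/7 = 75/154.
By Bayes' rule, P(Urn B | blue) = 3/14 / 75/154 = 11/25 ≈ 0.4400.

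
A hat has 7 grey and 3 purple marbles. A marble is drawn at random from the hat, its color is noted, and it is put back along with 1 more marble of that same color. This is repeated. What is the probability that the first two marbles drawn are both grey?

28/55

After a grey draw the hat holds 8 grey out of 11.
P = (7/10)·(8/11) = 28/55 ≈ 0.5091.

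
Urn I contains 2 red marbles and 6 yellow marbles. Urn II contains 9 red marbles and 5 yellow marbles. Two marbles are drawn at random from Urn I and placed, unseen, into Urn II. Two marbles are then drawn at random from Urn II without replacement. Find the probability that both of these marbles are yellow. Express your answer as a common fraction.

Condition on how many of the transferred marbles are yellow (from Urn I: 6 yellow of 8; then Urn II has 16 total).
  0 yellow: C(6,0)C(2,2)/C(8,2) = 1/28; then P = C(5,2)/C(16,2) = 1/12
  1 yellow: C(6,1)C(2,1)/C(8,2) = 3/7; then P = C(6,2)/C(16,2) = 1/8
  2 yellow: C(6,2)C(2,0)/C(8,2) = 15/28; then P = C(7,2)/C(16,2) = 7/40
P(both yellow) = 101/672 ≈ 0.1503.

101/672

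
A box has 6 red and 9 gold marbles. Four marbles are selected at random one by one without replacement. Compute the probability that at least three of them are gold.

Sum the hypergeometric tail for j = 3,…,4 gold marbles.
Favorable = C(9,3)·C(6,1) + C(9,4)·C(6,0) = 630; total = C(15,4) = 1365.
P = 630/1365 = 6/13 ≈ 0.4615.

6/13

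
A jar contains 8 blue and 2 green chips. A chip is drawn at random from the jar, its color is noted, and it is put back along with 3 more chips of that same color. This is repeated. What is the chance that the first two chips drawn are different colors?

16/65

Either blue then green, or green then blue; after the first draw the total is 13.
P = (8/10)·(2/13) + (2/10)·(8/13) = 16/65 ≈ 0.2462.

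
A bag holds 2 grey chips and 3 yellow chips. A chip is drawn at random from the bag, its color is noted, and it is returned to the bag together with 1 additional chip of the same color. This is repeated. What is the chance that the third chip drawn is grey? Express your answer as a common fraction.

2/5

Sum over the four possibilities for the first two draws (grey/not-grey each), tracking how the grey count and total change by +1 per draw.
P(third is grey) = 2/5 ≈ 0.4000. (In a Pólya urn every draw has the same marginal probability 2/5.)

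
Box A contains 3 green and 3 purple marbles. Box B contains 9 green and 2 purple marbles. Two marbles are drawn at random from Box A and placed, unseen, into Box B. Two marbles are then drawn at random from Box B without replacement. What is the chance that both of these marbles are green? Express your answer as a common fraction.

Condition on how many of the transferred marbles are green (from Box A: 3 green of 6; then Box B has 13 total).
  0 green: C(3,0)C(3,2)/C(6,2) = 1/5; then P = C(9,2)/C(13,2) = 6/13
  1 green: C(3,1)C(3,1)/C(6,2) = 3/5; then P = C(10,2)/C(13,2) = 15/26
  2 green: C(3,2)C(3,0)/C(6,2) = 1/5; then P = C(11,2)/C(13,2) = 55/78
P(both green) = 113/195 ≈ 0.5795.

113/195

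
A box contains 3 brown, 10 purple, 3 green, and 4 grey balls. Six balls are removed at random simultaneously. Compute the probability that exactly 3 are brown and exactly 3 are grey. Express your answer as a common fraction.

Unordered draws without replacement: count favorable combinations over C(20,6).
Favorable = C(3,3) · C(10,0) · C(3,0) · C(4,3) = 4; total = C(20,6) = 38760.
P = 4/38760 = 1/9690 ≈ 0.0001.

1/9690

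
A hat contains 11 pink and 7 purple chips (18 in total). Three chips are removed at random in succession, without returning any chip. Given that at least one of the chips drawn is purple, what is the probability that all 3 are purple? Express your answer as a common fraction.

P(all 3 purple) = C(7,3)/C(18,3) = 35/816; P(at least one purple) = 1 − C(11,3)/C(18,3) = 217/272.
Since 'all 3 purple' ⊆ 'at least one purple', P(all 3 | at least one) = 35/816 / 217/272 = 5/93 ≈ 0.0538.

5/93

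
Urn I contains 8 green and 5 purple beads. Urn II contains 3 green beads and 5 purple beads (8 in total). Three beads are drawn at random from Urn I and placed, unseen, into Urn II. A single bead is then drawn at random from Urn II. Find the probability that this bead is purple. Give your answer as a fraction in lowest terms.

Condition on how many of the transferred beads are purple (from Urn I: 5 purple of 13; then Urn II has 11 total).
  0 purple: C(5,0)C(8,3)/C(13,3) = 28/143; then P = 5/11
  1 purple: C(5,1)C(8,2)/C(13,3) = 70/143; then P = 6/11
  2 purple: C(5,2)C(8,1)/C(13,3) = 40/143; then P = 7/11
  3 purple: C(5,3)C(8,0)/C(13,3) = 5/143; then P = 8/11
P(purple from Urn II) = 80/143 ≈ 0.5594.

80/143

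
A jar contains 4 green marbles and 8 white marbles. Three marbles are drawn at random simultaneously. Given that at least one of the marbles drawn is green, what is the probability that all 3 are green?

P(all 3 green) = C(4,3)/C(12,3) = 1/55; P(at least one green) = 1 − C(8,3)/C(12,3) = 41/55.
Since 'all 3 green' ⊆ 'at least one green', P(all 3 | at least one) = 1/55 / 41/55 = 1/41 ≈ 0.0244.

1/41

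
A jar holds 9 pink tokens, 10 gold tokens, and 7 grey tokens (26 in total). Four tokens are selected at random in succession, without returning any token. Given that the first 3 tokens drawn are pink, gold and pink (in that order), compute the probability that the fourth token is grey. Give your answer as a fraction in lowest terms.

After removing 2 pink, 1 gold, the jar has 7 grey out of 23 remaining.
P(fourth is grey | given) = 7/23 ≈ 0.3043.

7/23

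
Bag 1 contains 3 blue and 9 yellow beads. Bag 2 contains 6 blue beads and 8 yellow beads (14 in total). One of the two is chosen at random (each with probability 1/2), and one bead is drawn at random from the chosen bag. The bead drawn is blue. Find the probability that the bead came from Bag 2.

P(blue | Bag 1) = 1/4; P(blue | Bag 2) = 3/7.
P(blue) = 1/2·1/4 + 1/2·3/7 = 19/56.
By Bayes' rule, P(Bag 2 | blue) = 3/14 / 19/56 = 12/19 ≈ 0.6316.

12/19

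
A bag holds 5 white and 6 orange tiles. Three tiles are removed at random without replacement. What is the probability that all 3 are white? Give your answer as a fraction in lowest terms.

2/33

Unordered draws without replacement: count favorable combinations over C(11,3).
Favorable = C(5,3) · C(6,0) = 10; total = C(11,3) = 165.
P = 10/165 = 2/33 ≈ 0.0606.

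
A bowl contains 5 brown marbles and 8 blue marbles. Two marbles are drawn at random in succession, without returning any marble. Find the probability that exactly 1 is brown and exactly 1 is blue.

Unordered draws without replacement: count favorable combinations over C(13,2).
Favorable = C(5,1) · C(8,1) = 40; total = C(13,2) = 78.
P = 40/78 = 20/39 ≈ 0.5128.

20/39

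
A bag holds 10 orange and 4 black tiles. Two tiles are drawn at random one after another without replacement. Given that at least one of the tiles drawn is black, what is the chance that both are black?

P(both black) = C(4,2)/C(14,2) = 6/91; P(at least one black) = 1 − C(10,2)/C(14,2) = 46/91.
Since 'both black' ⊆ 'at least one black', P(both | at least one) = 6/91 / 46/91 = 3/23 ≈ 0.1304.

3/23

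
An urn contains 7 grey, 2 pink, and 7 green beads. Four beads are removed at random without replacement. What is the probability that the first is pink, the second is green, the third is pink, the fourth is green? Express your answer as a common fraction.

1/520

Multiply the conditional probability of each draw in order, without replacement, so each draw removes one from its color and from the total.
P = (2/16) · (7/15) · (1/14) · (6/13) = 1/520 ≈ 0.0019.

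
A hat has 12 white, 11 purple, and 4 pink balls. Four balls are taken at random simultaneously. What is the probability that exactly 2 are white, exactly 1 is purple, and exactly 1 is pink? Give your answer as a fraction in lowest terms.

Unordered draws without replacement: count favorable combinations over C(27,4).
Favorable = C(12,2) · C(11,1) · C(4,1) = 2904; total = C(27,4) = 17550.
P = 2904/17550 = 484/2925 ≈ 0.1655.

484/2925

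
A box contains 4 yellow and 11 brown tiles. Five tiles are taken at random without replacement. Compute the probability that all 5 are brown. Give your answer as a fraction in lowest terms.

2/13

Unordered draws without replacement: count favorable combinations over C(15,5).
Favorable = C(4,0) · C(11,5) = 462; total = C(15,5) = 3003.
P = 462/3003 = 2/13 ≈ 0.1538.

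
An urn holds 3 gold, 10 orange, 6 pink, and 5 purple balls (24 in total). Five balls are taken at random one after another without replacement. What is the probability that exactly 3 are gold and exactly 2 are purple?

5/21252

Unordered draws without replacement: count favorable combinations over C(24,5).
Favorable = C(3,3) · C(10,0) · C(6,0) · C(5,2) = 10; total = C(24,5) = 42504.
P = 10/42504 = 5/21252 ≈ 0.0002.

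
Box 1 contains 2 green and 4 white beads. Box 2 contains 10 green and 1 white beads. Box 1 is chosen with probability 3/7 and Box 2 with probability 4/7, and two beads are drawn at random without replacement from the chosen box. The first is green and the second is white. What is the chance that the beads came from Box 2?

P(E | Box 1) = 4/15; P(E | Box 2) = 1/11.
P(E) = 3/7·4/15 + 4/7·1/11 = 64/385.
By Bayes' rule, P(Box 2 | E) = 4/77 / 64/385 = 5/16 ≈ 0.3125.

5/16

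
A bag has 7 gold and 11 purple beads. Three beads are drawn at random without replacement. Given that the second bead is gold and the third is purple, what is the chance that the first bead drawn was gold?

3/8

P(first=gold and the second bead is gold and the third is purple) = (7/18)·(6/17)·(11/16) = 77/816.
P(E) = Σ over first color = 77/816 + 385/2448 = 77/306.
By Bayes, P(first=gold | E) = 77/816 / 77/306 = 3/8 ≈ 0.3750.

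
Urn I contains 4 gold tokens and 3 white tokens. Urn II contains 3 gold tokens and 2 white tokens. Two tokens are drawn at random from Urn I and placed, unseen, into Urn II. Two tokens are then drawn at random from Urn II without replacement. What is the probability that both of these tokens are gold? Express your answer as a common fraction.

47/147

Condition on how many of the transferred tokens are gold (from Urn I: 4 gold of 7; then Urn II has 7 total).
  0 gold: C(4,0)C(3,2)/C(7,2) = 1/7; then P = C(3,2)/C(7,2) = 1/7
  1 gold: C(4,1)C(3,1)/C(7,2) = 4/7; then P = C(4,2)/C(7,2) = 2/7
  2 gold: C(4,2)C(3,0)/C(7,2) = 2/7; then P = C(5,2)/C(7,2) = 10/21
P(both gold) = 47/147 ≈ 0.3197.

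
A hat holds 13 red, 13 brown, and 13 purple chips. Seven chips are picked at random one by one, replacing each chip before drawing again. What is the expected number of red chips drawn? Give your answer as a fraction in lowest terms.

7/3

By linearity of expectation, E[X] = Σ P(draw i is red); each independent draw has P(red) = 13/39.
E[X] = 7 · 13/39 = 7/3 ≈ 2.3333.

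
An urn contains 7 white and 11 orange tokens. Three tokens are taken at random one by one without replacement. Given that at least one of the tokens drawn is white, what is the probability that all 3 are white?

5/93

P(all 3 white) = C(7,3)/C(18,3) = 35/816; P(at least one white) = 1 − C(11,3)/C(18,3) = 217/272.
Since 'all 3 white' ⊆ 'at least one white', P(all 3 | at least one) = 35/816 / 217/272 = 5/93 ≈ 0.0538.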